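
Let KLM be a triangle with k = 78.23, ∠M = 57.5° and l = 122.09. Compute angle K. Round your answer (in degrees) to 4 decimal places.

∠K ≈ 39.4934°

By the law of cosines, m² = k² + l² − 2·k·l·cos M = 10762, so m ≈ 103.74.
Law of cosines again: cos K = (l² + m² − k²)/(2·l·m) ≈ 0.77170, so ∠K ≈ 39.49°.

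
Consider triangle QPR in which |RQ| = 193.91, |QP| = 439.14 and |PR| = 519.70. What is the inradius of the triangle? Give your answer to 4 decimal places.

r ≈ 71.8409

Semiperimeter s = (519.7 + 193.91 + 439.14)/2 = 576.38.
Heron's formula: area = √(576.38·56.675·382.47·137.24) ≈ 41407.
Inradius = area/s = 41407/576.38 ≈ 71.841.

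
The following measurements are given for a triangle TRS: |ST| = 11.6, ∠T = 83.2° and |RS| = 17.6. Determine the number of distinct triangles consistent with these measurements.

|ST|·sin T = 11.6·sin(83.2°) ≈ 11.52.
Since |RS| ≥ |ST|, exactly one triangle exists.

1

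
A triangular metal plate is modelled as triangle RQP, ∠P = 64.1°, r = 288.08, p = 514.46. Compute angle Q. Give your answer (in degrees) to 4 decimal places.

∠Q ≈ 85.6535°

Law of sines: sin R = r·sin P/p ≈ 0.50372.
Since p ≥ r, only the acute value applies: ∠R ≈ 30.25°.
Then ∠Q = 180° − ∠P − ∠R ≈ 85.65°.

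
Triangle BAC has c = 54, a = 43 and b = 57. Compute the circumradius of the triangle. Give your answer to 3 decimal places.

By the law of cosines, cos B = (a² + c² − b²) / (2·a·c) ≈ 0.32644, so ∠B ≈ 70.95°.
Circumradius = b/(2 sin B) ≈ 30.152.

30.152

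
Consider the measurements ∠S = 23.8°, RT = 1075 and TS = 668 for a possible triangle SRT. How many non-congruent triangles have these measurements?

TS·sin S = 668·sin(23.8°) ≈ 269.6.
Since RT ≥ TS, exactly one triangle exists.

1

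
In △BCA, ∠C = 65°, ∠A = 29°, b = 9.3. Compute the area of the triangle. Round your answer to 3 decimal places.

area ≈ 19.048

The third angle is ∠B = 180° − ∠C − ∠A = 86.00°.
Law of sines: c = b·sin C/sin B ≈ 8.4492.
Law of sines: a = b·sin A/sin B ≈ 4.5197.
Area = ½·b·c·sin A ≈ 19.048.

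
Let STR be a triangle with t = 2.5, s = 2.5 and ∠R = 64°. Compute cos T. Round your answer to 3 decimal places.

0.530

By the law of cosines, r² = s² + t² − 2·s·t·cos R = 7.0204, so r ≈ 2.6496.
Law of cosines again: cos T = (r² + s² − t²)/(2·r·s) ≈ 0.52992, so ∠T ≈ 58.00°.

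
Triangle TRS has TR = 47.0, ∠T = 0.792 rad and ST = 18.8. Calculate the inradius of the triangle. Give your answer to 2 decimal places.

6.16

By the law of cosines, RS² = ST² + TR² − 2·ST·TR·cos T = 1321.1, so RS ≈ 36.347.
Area = ½·ST·TR·sin T ≈ 314.46.
Semiperimeter s = (36.347+18.8+47)/2 = 51.074.
Inradius = area/s = 314.46/51.074 ≈ 6.1569.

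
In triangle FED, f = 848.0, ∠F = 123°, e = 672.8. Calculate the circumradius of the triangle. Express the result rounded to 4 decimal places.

Law of sines: sin E = e·sin F/f ≈ 0.66540.
Since f ≥ e, only the acute value applies: ∠E ≈ 41.71°.
Then ∠D = 180° − ∠F − ∠E ≈ 15.29°.
Law of sines gives d = f·sin D/sin F ≈ 266.59.
Circumradius = f/(2 sin F) ≈ 505.56.

R ≈ 505.5620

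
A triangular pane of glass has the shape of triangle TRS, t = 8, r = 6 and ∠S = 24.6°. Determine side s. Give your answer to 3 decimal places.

3.566

By the law of cosines, s² = t² + r² − 2·t·r·cos S = 12.713, so s ≈ 3.5656.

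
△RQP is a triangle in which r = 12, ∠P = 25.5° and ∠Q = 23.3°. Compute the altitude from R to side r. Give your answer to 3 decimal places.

2.716

The third angle is ∠R = 180° − ∠Q − ∠P = 131.20°.
Law of sines: q = r·sin Q/sin R ≈ 6.3084.
Law of sines: p = r·sin P/sin R ≈ 6.8661.
Area = ½·r·q·sin P ≈ 16.295.
The altitude from R has length 2·area/r ≈ 2.7158.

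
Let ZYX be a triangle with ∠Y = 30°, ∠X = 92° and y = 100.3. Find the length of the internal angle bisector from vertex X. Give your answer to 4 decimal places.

87.6632

The third angle is ∠Z = 180° − ∠Y − ∠X = 58.00°.
Law of sines: z = y·sin Z/sin Y ≈ 170.12.
Law of sines: x = y·sin X/sin Y ≈ 200.48.
The bisector from X has length 2·z·y·cos(∠X/2)/(z+y) ≈ 87.663.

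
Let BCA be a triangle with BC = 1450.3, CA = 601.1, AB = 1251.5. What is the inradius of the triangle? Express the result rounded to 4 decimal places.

r ≈ 226.2024

Semiperimeter s = (601.1 + 1251.5 + 1450.3)/2 = 1651.4.
Heron's formula: area = √(1651.4·1050.3·399.95·201.15) ≈ 3.7356e+05.
Inradius = area/s = 3.7356e+05/1651.4 ≈ 226.2.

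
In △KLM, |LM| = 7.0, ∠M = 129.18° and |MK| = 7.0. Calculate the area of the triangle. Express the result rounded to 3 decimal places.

Area = ½·|LM|·|MK|·sin M ≈ 18.992.

area ≈ 18.992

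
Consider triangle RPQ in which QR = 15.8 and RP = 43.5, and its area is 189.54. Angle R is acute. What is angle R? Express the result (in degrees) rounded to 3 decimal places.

33.473

From area = ½·QR·RP·sin R, we get sin R = 2·area/(QR·RP) ≈ 0.55155.
Taking the acute solution, ∠R ≈ 33.47°.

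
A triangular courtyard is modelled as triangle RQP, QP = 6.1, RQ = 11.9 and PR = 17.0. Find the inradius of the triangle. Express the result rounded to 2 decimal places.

r ≈ 1.35

Semiperimeter s = (6.1 + 17 + 11.9)/2 = 17.5.
Heron's formula: area = √(17.5·11.4·0.5·5.6) ≈ 23.635.
Inradius = area/s = 23.635/17.5 ≈ 1.3506.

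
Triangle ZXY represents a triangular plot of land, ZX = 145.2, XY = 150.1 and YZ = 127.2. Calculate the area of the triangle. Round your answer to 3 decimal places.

Semiperimeter s = (150.1 + 127.2 + 145.2)/2 = 211.25.
Heron's formula: area = √(211.25·61.15·84.05·66.05) ≈ 8468.4.

8468.410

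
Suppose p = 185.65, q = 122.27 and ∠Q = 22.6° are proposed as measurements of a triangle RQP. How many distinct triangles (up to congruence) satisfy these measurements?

p·sin Q = 185.65·sin(22.6°) ≈ 71.34.
Since p sin Q < q < p (71.34 < 122.27 < 185.65), two triangles exist.

2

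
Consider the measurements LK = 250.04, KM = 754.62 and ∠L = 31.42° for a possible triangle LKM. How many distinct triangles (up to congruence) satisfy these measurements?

1

LK·sin L = 250.04·sin(31.42°) ≈ 130.3.
Since KM ≥ LK, exactly one triangle exists.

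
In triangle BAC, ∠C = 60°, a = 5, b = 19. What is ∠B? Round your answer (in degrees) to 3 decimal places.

105.295

By the law of cosines, c² = b² + a² − 2·b·a·cos C = 291, so c ≈ 17.059.
Law of cosines again: cos B = (a² + c² − b²)/(2·a·c) ≈ -0.26379, so ∠B ≈ 105.30°.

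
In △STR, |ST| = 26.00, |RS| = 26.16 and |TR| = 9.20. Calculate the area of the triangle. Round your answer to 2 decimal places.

Semiperimeter s = (9.2 + 26.16 + 26)/2 = 30.68.
Heron's formula: area = √(30.68·21.48·4.52·4.68) ≈ 118.07.

area ≈ 118.07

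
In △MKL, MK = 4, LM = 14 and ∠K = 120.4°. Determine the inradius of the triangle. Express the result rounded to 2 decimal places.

r ≈ 1.35

Law of sines: sin L = MK·sin K/LM ≈ 0.24643.
Since LM ≥ MK, only the acute value applies: ∠L ≈ 14.27°.
Then ∠M = 180° − ∠K − ∠L ≈ 45.33°.
Law of sines gives KL = LM·sin M/sin K ≈ 11.544.
Area = ½·LM·MK·sin M ≈ 19.914.
Semiperimeter s = (11.544+14+4)/2 = 14.772.
Inradius = area/s = 19.914/14.772 ≈ 1.3481.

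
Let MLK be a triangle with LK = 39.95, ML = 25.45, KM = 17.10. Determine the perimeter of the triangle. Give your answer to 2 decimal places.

82.50

Perimeter = 39.95 + 17.1 + 25.45 = 82.5.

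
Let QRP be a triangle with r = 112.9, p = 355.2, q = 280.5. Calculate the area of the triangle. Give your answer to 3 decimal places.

13239.781

Semiperimeter s = (280.5 + 112.9 + 355.2)/2 = 374.3.
Heron's formula: area = √(374.3·93.8·261.4·19.1) ≈ 13240.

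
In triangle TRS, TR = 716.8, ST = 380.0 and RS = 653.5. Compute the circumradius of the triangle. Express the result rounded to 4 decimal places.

By the law of cosines, cos T = (ST² + TR² − RS²) / (2·ST·TR) ≈ 0.42429, so ∠T ≈ 64.89°.
Circumradius = RS/(2 sin T) ≈ 360.84.

360.8400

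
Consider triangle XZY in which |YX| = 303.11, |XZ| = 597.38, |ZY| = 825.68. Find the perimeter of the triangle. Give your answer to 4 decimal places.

Perimeter = 825.68 + 303.11 + 597.38 = 1726.2.

perimeter ≈ 1726.1700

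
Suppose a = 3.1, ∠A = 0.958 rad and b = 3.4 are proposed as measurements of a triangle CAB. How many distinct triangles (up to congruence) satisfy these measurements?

b·sin A = 3.4·sin(0.958 rad) ≈ 2.781.
Since b sin A < a < b (2.781 < 3.1 < 3.4), two triangles exist.

2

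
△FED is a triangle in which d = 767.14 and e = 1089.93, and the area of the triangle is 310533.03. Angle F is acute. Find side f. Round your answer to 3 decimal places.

From area = ½·e·d·sin F, we get sin F = 2·area/(e·d) ≈ 0.74279.
Taking the acute solution, ∠F ≈ 47.97°.
Law of cosines then gives f ≈ 810.45.

810.450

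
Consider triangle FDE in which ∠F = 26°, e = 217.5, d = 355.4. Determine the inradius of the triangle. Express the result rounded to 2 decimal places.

By the law of cosines, f² = d² + e² − 2·d·e·cos F = 34663, so f ≈ 186.18.
Area = ½·d·e·sin F ≈ 16943.
Semiperimeter s = (186.18+355.4+217.5)/2 = 379.54.
Inradius = area/s = 16943/379.54 ≈ 44.641.

44.64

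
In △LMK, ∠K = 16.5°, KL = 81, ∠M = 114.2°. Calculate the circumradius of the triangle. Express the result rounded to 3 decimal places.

The third angle is ∠L = 180° − ∠M − ∠K = 49.30°.
Law of sines: MK = KL·sin L/sin M ≈ 67.325.
Law of sines: LM = KL·sin K/sin M ≈ 25.222.
Circumradius = KL/(2 sin M) ≈ 44.402.

R ≈ 44.402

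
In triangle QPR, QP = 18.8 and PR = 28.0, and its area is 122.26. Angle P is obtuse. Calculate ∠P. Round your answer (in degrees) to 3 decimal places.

∠P ≈ 152.321°

From area = ½·QP·PR·sin P, we get sin P = 2·area/(QP·PR) ≈ 0.46451.
Taking the obtuse solution, ∠P ≈ 152.32°.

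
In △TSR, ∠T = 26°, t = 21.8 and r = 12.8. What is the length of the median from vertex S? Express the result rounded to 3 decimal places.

m_S ≈ 7.371

Law of sines: sin R = r·sin T/t ≈ 0.25739.
Since t ≥ r, only the acute value applies: ∠R ≈ 14.92°.
Then ∠S = 180° − ∠T − ∠R ≈ 139.08°.
Law of sines gives s = t·sin S/sin T ≈ 32.57.
Median from S: ½√(2·r² + 2·t² − s²) ≈ 7.3714.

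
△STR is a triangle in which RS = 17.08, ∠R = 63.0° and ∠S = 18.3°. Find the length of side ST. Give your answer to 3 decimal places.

15.396

The third angle is ∠T = 180° − ∠R − ∠S = 98.70°.
Law of sines: ST = RS·sin R/sin T ≈ 15.396.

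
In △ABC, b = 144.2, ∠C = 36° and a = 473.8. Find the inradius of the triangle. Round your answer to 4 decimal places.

By the law of cosines, c² = a² + b² − 2·a·b·cos C = 1.3473e+05, so c ≈ 367.06.
Area = ½·a·b·sin C ≈ 20079.
Semiperimeter s = (473.8+144.2+367.06)/2 = 492.53.
Inradius = area/s = 20079/492.53 ≈ 40.768.

40.7677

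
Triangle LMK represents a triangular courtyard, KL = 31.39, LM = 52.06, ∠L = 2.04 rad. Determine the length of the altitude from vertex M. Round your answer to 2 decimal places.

By the law of cosines, MK² = KL² + LM² − 2·KL·LM·cos L = 5173.4, so MK ≈ 71.927.
Area = ½·KL·LM·sin L ≈ 728.78.
The altitude from M has length 2·area/KL ≈ 46.434.

h_M ≈ 46.43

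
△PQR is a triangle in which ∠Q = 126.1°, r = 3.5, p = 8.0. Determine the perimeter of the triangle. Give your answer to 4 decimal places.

21.9520

By the law of cosines, q² = r² + p² − 2·r·p·cos Q = 109.24, so q ≈ 10.452.
Semiperimeter s = (8+10.452+3.5)/2 = 10.976.
Perimeter = 8 + 10.452 + 3.5 = 21.952.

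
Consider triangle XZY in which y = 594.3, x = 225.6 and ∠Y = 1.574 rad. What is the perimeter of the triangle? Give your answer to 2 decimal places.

Law of sines: sin X = x·sin Y/y ≈ 0.37960.
Since y ≥ x, only the acute value applies: ∠X ≈ 0.389 rad.
Then ∠Z = π − ∠Y − ∠X ≈ 1.178 rad.
Law of sines gives z = y·sin Z/sin Y ≈ 549.09.
Semiperimeter s = (225.6+549.09+594.3)/2 = 684.5.
Perimeter = 225.6 + 549.09 + 594.3 = 1369.

1368.99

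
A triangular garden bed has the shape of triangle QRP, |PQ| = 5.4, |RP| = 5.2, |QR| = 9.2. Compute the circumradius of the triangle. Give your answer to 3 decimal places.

By the law of cosines, cos Q = (|PQ|² + |QR|² − |RP|²) / (2·|PQ|·|QR|) ≈ 0.87319, so ∠Q ≈ 29.17°.
Circumradius = |RP|/(2 sin Q) ≈ 5.3346.

5.335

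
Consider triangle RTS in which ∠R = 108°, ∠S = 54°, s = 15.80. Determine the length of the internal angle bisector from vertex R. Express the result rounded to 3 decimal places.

t_R ≈ 5.134

The third angle is ∠T = 180° − ∠S − ∠R = 18.00°.
Law of sines: r = s·sin R/sin S ≈ 18.574.
Law of sines: t = s·sin T/sin S ≈ 6.0351.
The bisector from R has length 2·t·s·cos(∠R/2)/(t+s) ≈ 5.1337.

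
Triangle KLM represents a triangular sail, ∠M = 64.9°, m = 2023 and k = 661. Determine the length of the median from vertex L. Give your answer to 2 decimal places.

m_L ≈ 1020.09

Law of sines: sin K = k·sin M/m ≈ 0.29589.
Since m ≥ k, only the acute value applies: ∠K ≈ 17.21°.
Then ∠L = 180° − ∠M − ∠K ≈ 97.89°.
Law of sines gives l = m·sin L/sin M ≈ 2212.8.
Median from L: ½√(2·m² + 2·k² − l²) ≈ 1020.1.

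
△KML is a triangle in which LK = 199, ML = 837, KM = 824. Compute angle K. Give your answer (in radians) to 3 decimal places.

1.516

By the law of cosines, cos K = (LK² + KM² − ML²) / (2·LK·KM) ≈ 0.05491, so ∠K ≈ 1.516 rad.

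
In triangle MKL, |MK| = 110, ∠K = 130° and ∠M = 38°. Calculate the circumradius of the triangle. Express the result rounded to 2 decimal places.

264.54

The third angle is ∠L = 180° − ∠M − ∠K = 12.00°.
Law of sines: |KL| = |MK|·sin M/sin L ≈ 325.73.
Law of sines: |LM| = |MK|·sin K/sin L ≈ 405.29.
Circumradius = |MK|/(2 sin L) ≈ 264.54.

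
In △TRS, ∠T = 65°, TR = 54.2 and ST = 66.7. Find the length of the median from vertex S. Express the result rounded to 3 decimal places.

60.461

By the law of cosines, RS² = ST² + TR² − 2·ST·TR·cos T = 4330.9, so RS ≈ 65.809.
Median from S: ½√(2·RS² + 2·ST² − TR²) ≈ 60.461.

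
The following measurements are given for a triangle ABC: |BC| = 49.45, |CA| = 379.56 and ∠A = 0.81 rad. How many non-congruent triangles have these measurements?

0

|CA|·sin A = 379.56·sin(0.81 rad) ≈ 274.9.
Since |BC| = 49.45 < 274.9 = |CA| sin A, no triangle exists.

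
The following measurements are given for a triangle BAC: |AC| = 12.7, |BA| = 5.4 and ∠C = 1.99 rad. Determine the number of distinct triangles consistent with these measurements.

|AC|·sin C = 12.7·sin(1.99 rad) ≈ 11.6.
Since ∠C is not acute, a triangle exists only if |BA| > |AC|; here |BA| ≤ |AC|, so there is no triangle.

0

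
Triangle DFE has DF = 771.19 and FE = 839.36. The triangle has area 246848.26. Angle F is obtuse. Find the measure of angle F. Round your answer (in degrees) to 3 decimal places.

From area = ½·DF·FE·sin F, we get sin F = 2·area/(DF·FE) ≈ 0.76269.
Taking the obtuse solution, ∠F ≈ 130.30°.

∠F ≈ 130.298°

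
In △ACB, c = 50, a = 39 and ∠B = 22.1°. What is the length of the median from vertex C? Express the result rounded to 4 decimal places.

m_C ≈ 18.4193

By the law of cosines, b² = a² + c² − 2·a·c·cos B = 407.54, so b ≈ 20.188.
Median from C: ½√(2·b² + 2·a² − c²) ≈ 18.419.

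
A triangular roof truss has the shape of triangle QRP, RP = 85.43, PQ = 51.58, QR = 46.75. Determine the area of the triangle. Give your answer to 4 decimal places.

Semiperimeter s = (85.43 + 51.58 + 46.75)/2 = 91.88.
Heron's formula: area = √(91.88·6.45·40.3·45.13) ≈ 1038.2.

area ≈ 1038.1869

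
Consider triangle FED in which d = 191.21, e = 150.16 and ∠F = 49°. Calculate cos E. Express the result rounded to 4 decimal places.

0.6331

By the law of cosines, f² = e² + d² − 2·e·d·cos F = 21436, so f ≈ 146.41.
Law of cosines again: cos E = (d² + f² − e²)/(2·d·f) ≈ 0.63313, so ∠E ≈ 50.72°.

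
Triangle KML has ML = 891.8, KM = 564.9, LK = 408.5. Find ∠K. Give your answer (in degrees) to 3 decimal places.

By the law of cosines, cos K = (LK² + KM² − ML²) / (2·LK·KM) ≈ -0.67022, so ∠K ≈ 132.08°.

132.084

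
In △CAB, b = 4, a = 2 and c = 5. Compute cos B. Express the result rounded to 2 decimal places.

By the law of cosines, cos B = (c² + a² − b²) / (2·c·a) ≈ 0.65000, so ∠B ≈ 49.46°.

cos B ≈ 0.65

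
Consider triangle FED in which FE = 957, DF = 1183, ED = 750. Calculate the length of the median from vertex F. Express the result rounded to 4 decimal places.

Median from F: ½√(2·DF² + 2·FE² − ED²) ≈ 1008.5.

m_F ≈ 1008.4860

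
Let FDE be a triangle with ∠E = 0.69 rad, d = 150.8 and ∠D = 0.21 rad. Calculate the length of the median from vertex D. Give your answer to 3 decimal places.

The third angle is ∠F = π − ∠D − ∠E = 2.242 rad.
Law of sines: f = d·sin F/sin D ≈ 566.66.
Law of sines: e = d·sin E/sin D ≈ 460.47.
Median from D: ½√(2·e² + 2·f² − d²) ≈ 510.77.

m_D ≈ 510.767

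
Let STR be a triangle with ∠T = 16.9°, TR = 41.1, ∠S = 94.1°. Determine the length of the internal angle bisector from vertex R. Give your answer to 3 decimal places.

15.288

The third angle is ∠R = 180° − ∠S − ∠T = 69.00°.
Law of sines: RS = TR·sin T/sin S ≈ 11.979.
Law of sines: ST = TR·sin R/sin S ≈ 38.469.
The bisector from R has length 2·TR·RS·cos(∠R/2)/(TR+RS) ≈ 15.288.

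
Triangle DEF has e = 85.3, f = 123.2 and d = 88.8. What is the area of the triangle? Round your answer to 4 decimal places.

3787.3177

Semiperimeter s = (88.8 + 85.3 + 123.2)/2 = 148.65.
Heron's formula: area = √(148.65·59.85·63.35·25.45) ≈ 3787.3.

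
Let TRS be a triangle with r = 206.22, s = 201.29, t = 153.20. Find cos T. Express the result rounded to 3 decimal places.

By the law of cosines, cos T = (r² + s² − t²) / (2·r·s) ≈ 0.71759, so ∠T ≈ 44.14°.

cos T ≈ 0.718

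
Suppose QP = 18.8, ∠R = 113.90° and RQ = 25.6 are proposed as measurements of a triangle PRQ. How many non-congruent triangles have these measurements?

0

RQ·sin R = 25.6·sin(113.90°) ≈ 23.4.
Since ∠R is not acute, a triangle exists only if QP > RQ; here QP ≤ RQ, so there is no triangle.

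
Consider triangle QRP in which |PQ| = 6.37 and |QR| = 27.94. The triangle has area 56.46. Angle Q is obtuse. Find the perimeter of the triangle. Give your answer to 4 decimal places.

67.4213

From area = ½·|PQ|·|QR|·sin Q, we get sin Q = 2·area/(|PQ|·|QR|) ≈ 0.63446.
Taking the obtuse solution, ∠Q ≈ 140.62°.
Law of cosines then gives |RP| ≈ 33.111.
Perimeter = 33.111 + 6.37 + 27.94 = 67.421.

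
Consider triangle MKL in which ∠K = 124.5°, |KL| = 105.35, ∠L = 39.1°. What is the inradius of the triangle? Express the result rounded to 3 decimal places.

r ≈ 31.521

The third angle is ∠M = 180° − ∠K − ∠L = 16.40°.
Law of sines: |LM| = |KL|·sin K/sin M ≈ 307.51.
Law of sines: |MK| = |KL|·sin L/sin M ≈ 235.32.
Area = ½·|KL|·|LM|·sin L ≈ 10216.
Semiperimeter s = (105.35+307.51+235.32)/2 = 324.09.
Inradius = area/s = 10216/324.09 ≈ 31.521.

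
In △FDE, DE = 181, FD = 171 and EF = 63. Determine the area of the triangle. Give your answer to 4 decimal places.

area ≈ 5385.3303

Semiperimeter s = (181 + 63 + 171)/2 = 207.5.
Heron's formula: area = √(207.5·26.5·144.5·36.5) ≈ 5385.3.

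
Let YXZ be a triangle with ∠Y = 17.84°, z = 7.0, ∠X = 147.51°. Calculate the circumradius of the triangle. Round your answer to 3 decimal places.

R ≈ 13.839

The third angle is ∠Z = 180° − ∠Y − ∠X = 14.65°.
Law of sines: y = z·sin Y/sin Z ≈ 8.4793.
Law of sines: x = z·sin X/sin Z ≈ 14.867.
Circumradius = z/(2 sin Z) ≈ 13.839.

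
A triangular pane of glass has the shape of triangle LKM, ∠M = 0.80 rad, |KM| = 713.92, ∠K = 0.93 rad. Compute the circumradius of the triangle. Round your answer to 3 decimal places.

The third angle is ∠L = π − ∠K − ∠M = 1.412 rad.
Law of sines: |ML| = |KM|·sin K/sin L ≈ 579.62.
Law of sines: |LK| = |KM|·sin M/sin L ≈ 518.69.
Circumradius = |KM|/(2 sin L) ≈ 361.53.

361.532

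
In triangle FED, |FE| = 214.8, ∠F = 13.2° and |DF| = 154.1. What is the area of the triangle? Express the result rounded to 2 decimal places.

3779.28

Area = ½·|DF|·|FE|·sin F ≈ 3779.3.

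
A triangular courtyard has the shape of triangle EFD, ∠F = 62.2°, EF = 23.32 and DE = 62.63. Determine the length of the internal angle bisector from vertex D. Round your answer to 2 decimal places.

Law of sines: sin D = EF·sin F/DE ≈ 0.32937.
Since DE ≥ EF, only the acute value applies: ∠D ≈ 19.23°.
Then ∠E = 180° − ∠F − ∠D ≈ 98.57°.
Law of sines gives FD = DE·sin E/sin F ≈ 70.011.
The bisector from D has length 2·FD·DE·cos(∠D/2)/(FD+DE) ≈ 65.187.

65.19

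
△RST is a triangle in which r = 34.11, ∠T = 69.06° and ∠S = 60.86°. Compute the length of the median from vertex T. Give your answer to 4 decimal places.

30.0817

The third angle is ∠R = 180° − ∠S − ∠T = 50.08°.
Law of sines: s = r·sin S/sin R ≈ 38.846.
Law of sines: t = r·sin T/sin R ≈ 41.538.
Median from T: ½√(2·r² + 2·s² − t²) ≈ 30.082.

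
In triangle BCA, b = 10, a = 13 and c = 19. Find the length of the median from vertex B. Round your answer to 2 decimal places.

m_B ≈ 15.49

Median from B: ½√(2·c² + 2·a² − b²) ≈ 15.492.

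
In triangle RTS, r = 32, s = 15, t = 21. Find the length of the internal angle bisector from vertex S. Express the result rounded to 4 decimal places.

t_S ≈ 24.8631

By the law of cosines, cos S = (r² + t² − s²) / (2·r·t) ≈ 0.92262, so ∠S ≈ 22.69°.
The bisector from S has length 2·r·t·cos(∠S/2)/(r+t) ≈ 24.863.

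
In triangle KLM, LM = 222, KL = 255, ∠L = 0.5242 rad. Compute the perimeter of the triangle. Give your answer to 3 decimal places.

By the law of cosines, MK² = KL² + LM² − 2·KL·LM·cos L = 16292, so MK ≈ 127.64.
Semiperimeter s = (222+127.64+255)/2 = 302.32.
Perimeter = 222 + 127.64 + 255 = 604.64.

604.639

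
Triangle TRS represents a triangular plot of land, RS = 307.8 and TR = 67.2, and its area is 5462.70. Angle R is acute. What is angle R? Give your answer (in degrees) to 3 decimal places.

∠R ≈ 31.884°

From area = ½·TR·RS·sin R, we get sin R = 2·area/(TR·RS) ≈ 0.52820.
Taking the acute solution, ∠R ≈ 31.88°.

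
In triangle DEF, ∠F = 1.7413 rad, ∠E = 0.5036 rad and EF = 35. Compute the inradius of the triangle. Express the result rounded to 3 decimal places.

The third angle is ∠D = π − ∠E − ∠F = 0.8967 rad.
Law of sines: FD = EF·sin E/sin D ≈ 21.619.
Law of sines: DE = EF·sin F/sin D ≈ 44.149.
Area = ½·EF·FD·sin F ≈ 372.85.
Semiperimeter s = (35+21.619+44.149)/2 = 50.384.
Inradius = area/s = 372.85/50.384 ≈ 7.4001.

r ≈ 7.400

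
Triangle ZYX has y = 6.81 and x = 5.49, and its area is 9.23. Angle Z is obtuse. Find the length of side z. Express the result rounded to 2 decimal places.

From area = ½·y·x·sin Z, we get sin Z = 2·area/(y·x) ≈ 0.49376.
Taking the obtuse solution, ∠Z ≈ 150.41°.
Law of cosines then gives z ≈ 11.897.

11.90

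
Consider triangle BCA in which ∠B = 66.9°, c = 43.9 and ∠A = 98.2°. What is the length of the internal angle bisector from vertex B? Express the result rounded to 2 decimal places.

58.15

The third angle is ∠C = 180° − ∠A − ∠B = 14.90°.
Law of sines: b = c·sin B/sin C ≈ 157.04.
Law of sines: a = c·sin A/sin C ≈ 168.98.
The bisector from B has length 2·c·a·cos(∠B/2)/(c+a) ≈ 58.151.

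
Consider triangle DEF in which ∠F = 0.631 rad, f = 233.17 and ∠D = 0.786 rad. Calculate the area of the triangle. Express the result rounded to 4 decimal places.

The third angle is ∠E = π − ∠F − ∠D = 1.725 rad.
Law of sines: d = f·sin D/sin F ≈ 279.64.
Law of sines: e = f·sin E/sin F ≈ 390.57.
Area = ½·f·d·sin E ≈ 32217.

32217.2081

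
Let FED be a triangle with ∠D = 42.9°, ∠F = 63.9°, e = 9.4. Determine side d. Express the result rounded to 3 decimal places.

The third angle is ∠E = 180° − ∠D − ∠F = 73.20°.
Law of sines: d = e·sin D/sin E ≈ 6.6841.

6.684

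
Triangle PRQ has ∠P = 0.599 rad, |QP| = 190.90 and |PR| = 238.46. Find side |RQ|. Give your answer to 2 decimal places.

134.58

By the law of cosines, |RQ|² = |QP|² + |PR|² − 2·|QP|·|PR|·cos P = 18113, so |RQ| ≈ 134.58.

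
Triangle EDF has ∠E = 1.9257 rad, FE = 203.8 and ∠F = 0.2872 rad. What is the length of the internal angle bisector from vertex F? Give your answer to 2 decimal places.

The third angle is ∠D = π − ∠F − ∠E = 0.9287 rad.
Law of sines: DF = FE·sin E/sin D ≈ 238.62.
Law of sines: ED = FE·sin F/sin D ≈ 72.087.
The bisector from F has length 2·DF·FE·cos(∠F/2)/(DF+FE) ≈ 217.58.

217.58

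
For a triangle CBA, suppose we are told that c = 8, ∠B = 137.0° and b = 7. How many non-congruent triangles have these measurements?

0

c·sin B = 8·sin(137.0°) ≈ 5.456.
Since ∠B is not acute, a triangle exists only if b > c; here b ≤ c, so there is no triangle.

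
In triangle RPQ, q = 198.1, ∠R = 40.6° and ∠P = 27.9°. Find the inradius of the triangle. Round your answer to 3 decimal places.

The third angle is ∠Q = 180° − ∠R − ∠P = 111.50°.
Law of sines: r = q·sin R/sin Q ≈ 138.56.
Law of sines: p = q·sin P/sin Q ≈ 99.629.
Area = ½·q·r·sin P ≈ 6422.
Semiperimeter s = (138.56+99.629+198.1)/2 = 218.14.
Inradius = area/s = 6422/218.14 ≈ 29.439.

29.439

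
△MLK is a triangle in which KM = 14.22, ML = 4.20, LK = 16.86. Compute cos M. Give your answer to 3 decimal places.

By the law of cosines, cos M = (KM² + ML² − LK²) / (2·KM·ML) ≈ -0.53924, so ∠M ≈ 122.63°.

-0.539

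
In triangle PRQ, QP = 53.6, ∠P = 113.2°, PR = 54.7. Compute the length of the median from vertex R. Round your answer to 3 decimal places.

69.752

By the law of cosines, RQ² = QP² + PR² − 2·QP·PR·cos P = 8175.1, so RQ ≈ 90.416.
Median from R: ½√(2·PR² + 2·RQ² − QP²) ≈ 69.752.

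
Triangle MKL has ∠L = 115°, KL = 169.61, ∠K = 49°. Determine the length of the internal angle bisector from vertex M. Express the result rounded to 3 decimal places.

The third angle is ∠M = 180° − ∠K − ∠L = 16.00°.
Law of sines: LM = KL·sin K/sin M ≈ 464.4.
Law of sines: MK = KL·sin L/sin M ≈ 557.69.
The bisector from M has length 2·LM·MK·cos(∠M/2)/(LM+MK) ≈ 501.85.

501.854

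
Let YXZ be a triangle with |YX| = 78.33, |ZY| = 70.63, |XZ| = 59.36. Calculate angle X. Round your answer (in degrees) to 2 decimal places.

By the law of cosines, cos X = (|YX|² + |XZ|² − |ZY|²) / (2·|YX|·|XZ|) ≈ 0.50225, so ∠X ≈ 59.85°.

∠X ≈ 59.85°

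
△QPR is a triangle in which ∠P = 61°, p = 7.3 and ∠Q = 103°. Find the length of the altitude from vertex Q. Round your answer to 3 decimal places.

The third angle is ∠R = 180° − ∠Q − ∠P = 16.00°.
Law of sines: q = p·sin Q/sin P ≈ 8.1326.
Law of sines: r = p·sin R/sin P ≈ 2.3006.
Area = ½·p·q·sin R ≈ 8.182.
The altitude from Q has length 2·area/q ≈ 2.0122.

2.012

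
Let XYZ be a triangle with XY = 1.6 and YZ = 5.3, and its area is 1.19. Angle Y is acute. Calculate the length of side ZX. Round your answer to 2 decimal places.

From area = ½·XY·YZ·sin Y, we get sin Y = 2·area/(XY·YZ) ≈ 0.28066.
Taking the acute solution, ∠Y ≈ 16.30°.
Law of cosines then gives ZX ≈ 3.791.

3.79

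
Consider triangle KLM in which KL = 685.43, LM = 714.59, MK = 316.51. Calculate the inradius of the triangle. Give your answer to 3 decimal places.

Semiperimeter s = (714.59 + 316.51 + 685.43)/2 = 858.26.
Heron's formula: area = √(858.26·143.67·541.75·172.83) ≈ 1.0745e+05.
Inradius = area/s = 1.0745e+05/858.26 ≈ 125.2.

125.198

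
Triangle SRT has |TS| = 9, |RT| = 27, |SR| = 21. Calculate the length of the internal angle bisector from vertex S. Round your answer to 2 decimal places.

t_S ≈ 5.99

By the law of cosines, cos S = (|TS|² + |SR|² − |RT|²) / (2·|TS|·|SR|) ≈ -0.54762, so ∠S ≈ 2.1503 rad.
The bisector from S has length 2·|TS|·|SR|·cos(∠S/2)/(|TS|+|SR|) ≈ 5.9925.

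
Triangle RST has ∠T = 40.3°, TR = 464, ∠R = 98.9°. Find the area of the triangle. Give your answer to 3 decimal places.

area ≈ 105272.659

The third angle is ∠S = 180° − ∠T − ∠R = 40.80°.
Law of sines: ST = TR·sin R/sin S ≈ 701.56.
Law of sines: RS = TR·sin T/sin S ≈ 459.29.
Area = ½·TR·ST·sin T ≈ 1.0527e+05.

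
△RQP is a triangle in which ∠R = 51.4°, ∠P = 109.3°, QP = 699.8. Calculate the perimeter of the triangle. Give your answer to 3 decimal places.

1840.865

The third angle is ∠Q = 180° − ∠P − ∠R = 19.30°.
Law of sines: PR = QP·sin Q/sin R ≈ 295.95.
Law of sines: RQ = QP·sin P/sin R ≈ 845.11.
Semiperimeter s = (699.8+295.95+845.11)/2 = 920.43.
Perimeter = 699.8 + 295.95 + 845.11 = 1840.9.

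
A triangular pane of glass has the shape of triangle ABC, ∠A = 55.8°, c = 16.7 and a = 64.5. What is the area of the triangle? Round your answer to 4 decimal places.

area ≈ 499.9379

Law of sines: sin C = c·sin A/a ≈ 0.21414.
Since a ≥ c, only the acute value applies: ∠C ≈ 12.37°.
Then ∠B = 180° − ∠A − ∠C ≈ 111.83°.
Law of sines gives b = a·sin B/sin A ≈ 72.391.
Area = ½·a·c·sin B ≈ 499.94.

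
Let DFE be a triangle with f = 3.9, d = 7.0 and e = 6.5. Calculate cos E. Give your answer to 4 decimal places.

By the law of cosines, cos E = (d² + f² − e²) / (2·d·f) ≈ 0.40220, so ∠E ≈ 66.28°.

cos E ≈ 0.4022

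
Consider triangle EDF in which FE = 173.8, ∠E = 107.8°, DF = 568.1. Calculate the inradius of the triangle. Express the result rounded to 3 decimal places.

r ≈ 65.848

Law of sines: sin D = FE·sin E/DF ≈ 0.29129.
Since DF ≥ FE, only the acute value applies: ∠D ≈ 16.94°.
Then ∠F = 180° − ∠E − ∠D ≈ 55.26°.
Law of sines gives ED = DF·sin F/sin E ≈ 490.33.
Area = ½·DF·FE·sin F ≈ 40570.
Semiperimeter s = (568.1+173.8+490.33)/2 = 616.12.
Inradius = area/s = 40570/616.12 ≈ 65.848.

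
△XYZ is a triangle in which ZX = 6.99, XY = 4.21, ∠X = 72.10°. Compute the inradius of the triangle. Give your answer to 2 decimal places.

r ≈ 1.54

By the law of cosines, YZ² = ZX² + XY² − 2·ZX·XY·cos X = 48.494, so YZ ≈ 6.9638.
Area = ½·ZX·XY·sin X ≈ 14.002.
Semiperimeter s = (6.9638+6.99+4.21)/2 = 9.0819.
Inradius = area/s = 14.002/9.0819 ≈ 1.5417.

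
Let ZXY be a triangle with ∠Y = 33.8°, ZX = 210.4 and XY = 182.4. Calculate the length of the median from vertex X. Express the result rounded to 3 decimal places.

Law of sines: sin Z = XY·sin Y/ZX ≈ 0.48226.
Since ZX ≥ XY, only the acute value applies: ∠Z ≈ 28.83°.
Then ∠X = 180° − ∠Y − ∠Z ≈ 117.37°.
Law of sines gives YZ = ZX·sin X/sin Y ≈ 335.89.
Median from X: ½√(2·ZX² + 2·XY² − YZ²) ≈ 102.78.

m_X ≈ 102.781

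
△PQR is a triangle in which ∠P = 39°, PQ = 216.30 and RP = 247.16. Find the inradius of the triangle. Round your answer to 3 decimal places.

By the law of cosines, QR² = RP² + PQ² − 2·RP·PQ·cos P = 24780, so QR ≈ 157.42.
Area = ½·RP·PQ·sin P ≈ 16822.
Semiperimeter s = (157.42+247.16+216.3)/2 = 310.44.
Inradius = area/s = 16822/310.44 ≈ 54.188.

r ≈ 54.188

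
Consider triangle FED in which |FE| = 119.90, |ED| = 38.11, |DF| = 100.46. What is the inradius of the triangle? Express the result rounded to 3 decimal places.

13.762

Semiperimeter s = (38.11 + 100.46 + 119.9)/2 = 129.24.
Heron's formula: area = √(129.24·91.125·28.775·9.335) ≈ 1778.6.
Inradius = area/s = 1778.6/129.24 ≈ 13.762.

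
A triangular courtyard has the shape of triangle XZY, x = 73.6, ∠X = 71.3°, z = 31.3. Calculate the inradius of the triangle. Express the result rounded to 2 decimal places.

r ≈ 12.59

Law of sines: sin Z = z·sin X/x ≈ 0.40282.
Since x ≥ z, only the acute value applies: ∠Z ≈ 23.75°.
Then ∠Y = 180° − ∠X − ∠Z ≈ 84.95°.
Law of sines gives y = x·sin Y/sin X ≈ 77.4.
Area = ½·x·z·sin Y ≈ 1147.4.
Semiperimeter s = (73.6+31.3+77.4)/2 = 91.15.
Inradius = area/s = 1147.4/91.15 ≈ 12.588.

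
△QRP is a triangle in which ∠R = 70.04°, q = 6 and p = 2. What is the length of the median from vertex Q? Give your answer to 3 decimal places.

By the law of cosines, r² = p² + q² − 2·p·q·cos R = 31.807, so r ≈ 5.6398.
Median from Q: ½√(2·r² + 2·p² − q²) ≈ 2.9839.

m_Q ≈ 2.984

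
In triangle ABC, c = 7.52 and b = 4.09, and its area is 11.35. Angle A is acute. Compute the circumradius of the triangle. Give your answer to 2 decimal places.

R ≈ 3.82

From area = ½·b·c·sin A, we get sin A = 2·area/(b·c) ≈ 0.73805.
Taking the acute solution, ∠A ≈ 47.57°.
Law of cosines then gives a ≈ 5.6367.
Circumradius = a/(2 sin A) ≈ 3.8186.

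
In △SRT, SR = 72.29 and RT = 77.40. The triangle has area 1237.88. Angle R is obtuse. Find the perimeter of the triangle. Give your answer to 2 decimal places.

From area = ½·SR·RT·sin R, we get sin R = 2·area/(SR·RT) ≈ 0.44248.
Taking the obtuse solution, ∠R ≈ 153.74°.
Law of cosines then gives TS ≈ 145.78.
Perimeter = 77.4 + 145.78 + 72.29 = 295.47.

perimeter ≈ 295.47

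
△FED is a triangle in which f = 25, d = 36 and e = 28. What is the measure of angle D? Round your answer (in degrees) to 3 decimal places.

∠D ≈ 85.370°

By the law of cosines, cos D = (f² + e² − d²) / (2·f·e) ≈ 0.08071, so ∠D ≈ 85.37°.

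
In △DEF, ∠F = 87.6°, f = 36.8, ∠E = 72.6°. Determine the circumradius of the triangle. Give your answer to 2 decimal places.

R ≈ 18.42

The third angle is ∠D = 180° − ∠E − ∠F = 19.80°.
Law of sines: d = f·sin D/sin F ≈ 12.476.
Law of sines: e = f·sin E/sin F ≈ 35.147.
Circumradius = f/(2 sin F) ≈ 18.416.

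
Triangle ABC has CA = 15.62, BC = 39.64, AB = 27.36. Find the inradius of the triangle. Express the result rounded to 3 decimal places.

Semiperimeter s = (39.64 + 15.62 + 27.36)/2 = 41.31.
Heron's formula: area = √(41.31·1.67·25.69·13.95) ≈ 157.24.
Inradius = area/s = 157.24/41.31 ≈ 3.8063.

3.806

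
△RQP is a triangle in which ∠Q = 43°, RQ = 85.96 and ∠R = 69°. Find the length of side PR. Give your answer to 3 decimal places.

63.229

The third angle is ∠P = 180° − ∠R − ∠Q = 68.00°.
Law of sines: PR = RQ·sin Q/sin P ≈ 63.229.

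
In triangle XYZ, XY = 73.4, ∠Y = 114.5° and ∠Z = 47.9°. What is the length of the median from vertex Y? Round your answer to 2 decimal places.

The third angle is ∠X = 180° − ∠Y − ∠Z = 17.60°.
Law of sines: YZ = XY·sin X/sin Z ≈ 29.912.
Law of sines: ZX = XY·sin Y/sin Z ≈ 90.018.
Median from Y: ½√(2·XY² + 2·YZ² − ZX²) ≈ 33.397.

33.40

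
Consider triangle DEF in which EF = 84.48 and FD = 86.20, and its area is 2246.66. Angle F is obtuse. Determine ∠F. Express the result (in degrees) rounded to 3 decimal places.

From area = ½·EF·FD·sin F, we get sin F = 2·area/(EF·FD) ≈ 0.61703.
Taking the obtuse solution, ∠F ≈ 141.90°.

141.900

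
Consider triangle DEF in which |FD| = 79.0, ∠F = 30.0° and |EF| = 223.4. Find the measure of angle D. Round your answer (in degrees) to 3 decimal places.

By the law of cosines, |DE|² = |EF|² + |FD|² − 2·|EF|·|FD|·cos F = 25580, so |DE| ≈ 159.94.
Law of cosines again: cos D = (|FD|² + |DE|² − |EF|²)/(2·|FD|·|DE|) ≈ -0.71571, so ∠D ≈ 135.70°.

135.702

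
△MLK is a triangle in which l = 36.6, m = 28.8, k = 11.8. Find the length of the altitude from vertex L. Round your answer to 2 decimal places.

h_L ≈ 7.78

Semiperimeter s = (28.8 + 36.6 + 11.8)/2 = 38.6.
Heron's formula: area = √(38.6·9.8·2·26.8) ≈ 142.39.
The altitude from L has length 2·area/l ≈ 7.781.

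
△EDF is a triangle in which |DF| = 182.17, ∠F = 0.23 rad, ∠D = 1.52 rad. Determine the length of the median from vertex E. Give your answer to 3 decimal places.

m_E ≈ 98.425

The third angle is ∠E = π − ∠D − ∠F = 1.392 rad.
Law of sines: |FE| = |DF|·sin D/sin E ≈ 184.9.
Law of sines: |ED| = |DF|·sin F/sin E ≈ 42.207.
Median from E: ½√(2·|FE|² + 2·|ED|² − |DF|²) ≈ 98.425.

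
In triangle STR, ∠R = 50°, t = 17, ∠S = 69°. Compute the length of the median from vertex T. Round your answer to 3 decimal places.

The third angle is ∠T = 180° − ∠R − ∠S = 61.00°.
Law of sines: s = t·sin S/sin T ≈ 18.146.
Law of sines: r = t·sin R/sin T ≈ 14.89.
Median from T: ½√(2·r² + 2·s² − t²) ≈ 14.256.

m_T ≈ 14.256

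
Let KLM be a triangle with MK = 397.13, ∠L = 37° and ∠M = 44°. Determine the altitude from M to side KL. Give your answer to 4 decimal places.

h_M ≈ 392.2407

The third angle is ∠K = 180° − ∠L − ∠M = 99.00°.
Law of sines: LM = MK·sin K/sin L ≈ 651.76.
Law of sines: KL = MK·sin M/sin L ≈ 458.4.
Area = ½·MK·LM·sin M ≈ 89901.
The altitude from M has length 2·area/KL ≈ 392.24.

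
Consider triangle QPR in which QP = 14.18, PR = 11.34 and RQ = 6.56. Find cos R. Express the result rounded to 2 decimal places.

cos R ≈ -0.20

By the law of cosines, cos R = (PR² + RQ² − QP²) / (2·PR·RQ) ≈ -0.19790, so ∠R ≈ 101.41°.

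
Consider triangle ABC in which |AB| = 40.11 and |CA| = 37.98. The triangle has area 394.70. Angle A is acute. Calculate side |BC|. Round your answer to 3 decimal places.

From area = ½·|CA|·|AB|·sin A, we get sin A = 2·area/(|CA|·|AB|) ≈ 0.51819.
Taking the acute solution, ∠A ≈ 31.21°.
Law of cosines then gives |BC| ≈ 21.107.

21.107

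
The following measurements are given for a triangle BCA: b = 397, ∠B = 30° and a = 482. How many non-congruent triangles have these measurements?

a·sin B = 482·sin(30°) ≈ 241.
Since a sin B < b < a (241 < 397 < 482), two triangles exist.

2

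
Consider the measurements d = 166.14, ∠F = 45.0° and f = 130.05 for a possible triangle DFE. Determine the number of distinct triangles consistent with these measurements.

d·sin F = 166.14·sin(45.0°) ≈ 117.5.
Since d sin F < f < d (117.5 < 130.05 < 166.14), two triangles exist.

2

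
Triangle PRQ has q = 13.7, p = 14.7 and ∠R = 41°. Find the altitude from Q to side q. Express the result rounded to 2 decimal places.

By the law of cosines, r² = q² + p² − 2·q·p·cos R = 99.798, so r ≈ 9.9899.
Area = ½·q·p·sin R ≈ 66.062.
The altitude from Q has length 2·area/q ≈ 9.6441.

h_Q ≈ 9.64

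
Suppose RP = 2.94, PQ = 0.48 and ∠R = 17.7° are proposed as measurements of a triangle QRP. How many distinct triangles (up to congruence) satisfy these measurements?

0

RP·sin R = 2.94·sin(17.7°) ≈ 0.8939.
Since PQ = 0.48 < 0.8939 = RP sin R, no triangle exists.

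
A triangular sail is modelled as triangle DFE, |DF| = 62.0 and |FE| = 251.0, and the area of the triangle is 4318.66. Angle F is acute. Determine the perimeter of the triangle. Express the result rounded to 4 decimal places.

perimeter ≈ 515.3735

From area = ½·|DF|·|FE|·sin F, we get sin F = 2·area/(|DF|·|FE|) ≈ 0.55503.
Taking the acute solution, ∠F ≈ 33.71°.
Law of cosines then gives |ED| ≈ 202.37.
Perimeter = 251 + 202.37 + 62 = 515.37.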